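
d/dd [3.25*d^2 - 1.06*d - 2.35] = 6.5*d - 1.06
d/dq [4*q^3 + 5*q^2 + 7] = 2*q*(6*q + 5)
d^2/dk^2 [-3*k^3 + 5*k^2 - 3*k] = 10 - 18*k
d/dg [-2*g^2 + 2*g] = 2 - 4*g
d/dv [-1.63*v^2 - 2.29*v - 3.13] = -3.26*v - 2.29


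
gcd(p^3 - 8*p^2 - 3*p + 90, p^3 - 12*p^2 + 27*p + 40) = p - 5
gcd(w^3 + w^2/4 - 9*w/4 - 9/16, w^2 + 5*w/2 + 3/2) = w + 3/2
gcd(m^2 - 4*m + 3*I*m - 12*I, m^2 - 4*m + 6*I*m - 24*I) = m - 4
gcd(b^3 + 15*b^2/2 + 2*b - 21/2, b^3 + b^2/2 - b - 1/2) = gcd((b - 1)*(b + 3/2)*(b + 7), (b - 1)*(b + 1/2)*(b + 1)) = b - 1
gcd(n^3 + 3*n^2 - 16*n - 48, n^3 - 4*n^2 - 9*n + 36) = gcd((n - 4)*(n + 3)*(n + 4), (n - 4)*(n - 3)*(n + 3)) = n^2 - n - 12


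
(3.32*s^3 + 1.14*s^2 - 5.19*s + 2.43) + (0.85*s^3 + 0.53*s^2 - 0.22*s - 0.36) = 4.17*s^3 + 1.67*s^2 - 5.41*s + 2.07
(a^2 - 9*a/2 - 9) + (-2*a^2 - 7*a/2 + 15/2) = -a^2 - 8*a - 3/2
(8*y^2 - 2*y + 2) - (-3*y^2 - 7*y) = 11*y^2 + 5*y + 2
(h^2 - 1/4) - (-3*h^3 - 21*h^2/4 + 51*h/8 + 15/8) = 3*h^3 + 25*h^2/4 - 51*h/8 - 17/8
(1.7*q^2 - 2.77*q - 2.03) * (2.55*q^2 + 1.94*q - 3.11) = 4.335*q^4 - 3.7655*q^3 - 15.8373*q^2 + 4.6765*q + 6.3133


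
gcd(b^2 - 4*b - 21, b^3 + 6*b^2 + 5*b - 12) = b + 3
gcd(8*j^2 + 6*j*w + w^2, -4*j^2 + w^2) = 2*j + w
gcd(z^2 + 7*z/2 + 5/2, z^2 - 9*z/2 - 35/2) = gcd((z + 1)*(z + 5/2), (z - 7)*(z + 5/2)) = z + 5/2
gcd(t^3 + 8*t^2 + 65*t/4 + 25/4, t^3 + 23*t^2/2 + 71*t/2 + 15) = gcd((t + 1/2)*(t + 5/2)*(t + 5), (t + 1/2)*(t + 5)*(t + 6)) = t^2 + 11*t/2 + 5/2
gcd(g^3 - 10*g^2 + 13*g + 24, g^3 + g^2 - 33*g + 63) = g - 3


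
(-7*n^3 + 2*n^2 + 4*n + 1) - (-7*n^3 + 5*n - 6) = 2*n^2 - n + 7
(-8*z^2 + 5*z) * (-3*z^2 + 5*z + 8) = 24*z^4 - 55*z^3 - 39*z^2 + 40*z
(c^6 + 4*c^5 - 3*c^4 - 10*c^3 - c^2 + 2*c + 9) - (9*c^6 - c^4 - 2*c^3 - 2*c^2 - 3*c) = -8*c^6 + 4*c^5 - 2*c^4 - 8*c^3 + c^2 + 5*c + 9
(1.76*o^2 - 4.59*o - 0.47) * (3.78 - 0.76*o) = -1.3376*o^3 + 10.1412*o^2 - 16.993*o - 1.7766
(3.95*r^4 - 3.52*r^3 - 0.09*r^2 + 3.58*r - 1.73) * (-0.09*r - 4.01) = -0.3555*r^5 - 15.5227*r^4 + 14.1233*r^3 + 0.0387*r^2 - 14.2001*r + 6.9373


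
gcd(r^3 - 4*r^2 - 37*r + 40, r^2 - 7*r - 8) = r - 8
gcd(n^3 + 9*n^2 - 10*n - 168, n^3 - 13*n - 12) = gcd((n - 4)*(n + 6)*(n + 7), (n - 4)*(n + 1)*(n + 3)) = n - 4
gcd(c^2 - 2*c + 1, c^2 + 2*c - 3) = c - 1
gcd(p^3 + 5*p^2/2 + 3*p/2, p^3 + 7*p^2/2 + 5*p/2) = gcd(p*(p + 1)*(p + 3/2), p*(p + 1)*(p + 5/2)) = p^2 + p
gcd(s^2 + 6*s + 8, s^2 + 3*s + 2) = s + 2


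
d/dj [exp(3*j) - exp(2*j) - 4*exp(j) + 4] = (3*exp(2*j) - 2*exp(j) - 4)*exp(j)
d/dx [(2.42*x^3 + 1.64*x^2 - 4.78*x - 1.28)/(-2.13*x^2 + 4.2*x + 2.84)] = (-5.1546*x^4 + 20.328*x^3 + 17.325*x^2 + 3.8624*x - 8.1992)/(4.5369*x^4 - 17.892*x^3 + 5.5416*x^2 + 23.856*x + 8.0656)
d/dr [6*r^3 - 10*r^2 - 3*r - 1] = 18*r^2 - 20*r - 3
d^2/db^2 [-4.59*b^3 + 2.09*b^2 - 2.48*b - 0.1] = 4.18 - 27.54*b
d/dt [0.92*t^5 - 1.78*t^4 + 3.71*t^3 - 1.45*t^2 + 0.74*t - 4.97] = 4.6*t^4 - 7.12*t^3 + 11.13*t^2 - 2.9*t + 0.74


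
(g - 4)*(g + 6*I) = g^2 - 4*g + 6*I*g - 24*I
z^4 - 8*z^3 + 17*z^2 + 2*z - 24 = (z - 4)*(z - 3)*(z - 2)*(z + 1)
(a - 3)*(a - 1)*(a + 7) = a^3 + 3*a^2 - 25*a + 21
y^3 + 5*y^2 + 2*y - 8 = (y - 1)*(y + 2)*(y + 4)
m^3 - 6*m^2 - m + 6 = (m - 6)*(m - 1)*(m + 1)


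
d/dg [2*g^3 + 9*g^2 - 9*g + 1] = 6*g^2 + 18*g - 9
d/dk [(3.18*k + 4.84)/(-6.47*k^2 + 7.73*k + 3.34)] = (20.5746*k^2 + 62.6296*k - 26.792)/(41.8609*k^4 - 100.0262*k^3 + 16.5333*k^2 + 51.6364*k + 11.1556)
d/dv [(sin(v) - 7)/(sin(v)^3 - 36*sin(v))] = (-2*sin(v) + 21 - 252/sin(v)^2)*cos(v)/((sin(v) - 6)^2*(sin(v) + 6)^2)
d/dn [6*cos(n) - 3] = -6*sin(n)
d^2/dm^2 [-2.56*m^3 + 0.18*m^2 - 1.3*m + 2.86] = 0.36 - 15.36*m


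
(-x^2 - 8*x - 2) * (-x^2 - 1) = x^4 + 8*x^3 + 3*x^2 + 8*x + 2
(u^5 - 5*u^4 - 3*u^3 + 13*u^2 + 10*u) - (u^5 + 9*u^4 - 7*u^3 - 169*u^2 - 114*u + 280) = -14*u^4 + 4*u^3 + 182*u^2 + 124*u - 280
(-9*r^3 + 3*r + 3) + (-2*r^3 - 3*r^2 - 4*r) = -11*r^3 - 3*r^2 - r + 3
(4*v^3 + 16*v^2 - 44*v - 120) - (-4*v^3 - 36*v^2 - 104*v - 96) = 8*v^3 + 52*v^2 + 60*v - 24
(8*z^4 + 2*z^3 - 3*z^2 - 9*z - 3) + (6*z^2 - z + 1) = 8*z^4 + 2*z^3 + 3*z^2 - 10*z - 2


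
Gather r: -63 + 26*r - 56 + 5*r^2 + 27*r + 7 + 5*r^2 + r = 10*r^2 + 54*r - 112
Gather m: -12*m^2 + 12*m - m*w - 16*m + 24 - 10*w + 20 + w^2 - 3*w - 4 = -12*m^2 + m*(-w - 4) + w^2 - 13*w + 40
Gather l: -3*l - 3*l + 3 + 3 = 6 - 6*l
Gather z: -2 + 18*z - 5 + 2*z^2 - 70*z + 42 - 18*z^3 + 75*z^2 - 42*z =-18*z^3 + 77*z^2 - 94*z + 35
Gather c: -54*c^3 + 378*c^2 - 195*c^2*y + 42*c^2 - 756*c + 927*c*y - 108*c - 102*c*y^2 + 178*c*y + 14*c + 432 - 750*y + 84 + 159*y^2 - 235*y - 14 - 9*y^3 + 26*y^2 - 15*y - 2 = -54*c^3 + c^2*(420 - 195*y) + c*(-102*y^2 + 1105*y - 850) - 9*y^3 + 185*y^2 - 1000*y + 500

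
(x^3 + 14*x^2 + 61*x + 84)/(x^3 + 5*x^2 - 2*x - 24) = (x + 7)/(x - 2)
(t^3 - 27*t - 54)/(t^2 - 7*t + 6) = (t^2 + 6*t + 9)/(t - 1)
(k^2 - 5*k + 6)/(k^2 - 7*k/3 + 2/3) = 3*(k - 3)/(3*k - 1)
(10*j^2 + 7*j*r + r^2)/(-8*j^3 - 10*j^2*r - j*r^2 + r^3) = (5*j + r)/(-4*j^2 - 3*j*r + r^2)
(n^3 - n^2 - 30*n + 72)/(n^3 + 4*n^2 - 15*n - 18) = (n - 4)/(n + 1)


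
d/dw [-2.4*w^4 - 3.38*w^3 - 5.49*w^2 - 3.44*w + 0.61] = -9.6*w^3 - 10.14*w^2 - 10.98*w - 3.44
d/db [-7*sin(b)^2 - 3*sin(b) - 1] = -(14*sin(b) + 3)*cos(b)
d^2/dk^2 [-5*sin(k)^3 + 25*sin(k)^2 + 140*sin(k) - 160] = 45*sin(k)^3 - 100*sin(k)^2 - 170*sin(k) + 50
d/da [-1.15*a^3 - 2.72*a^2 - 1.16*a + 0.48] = -3.45*a^2 - 5.44*a - 1.16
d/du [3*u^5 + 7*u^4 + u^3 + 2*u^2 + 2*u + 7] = 15*u^4 + 28*u^3 + 3*u^2 + 4*u + 2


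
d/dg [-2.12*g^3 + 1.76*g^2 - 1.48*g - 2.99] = -6.36*g^2 + 3.52*g - 1.48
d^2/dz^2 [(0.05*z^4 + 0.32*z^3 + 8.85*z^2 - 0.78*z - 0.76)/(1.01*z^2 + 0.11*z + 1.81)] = (0.10201*z^6 + 0.033329999999999*z^5 + 0.552059999999997*z^4 - 4.560786*z^3 - 99.375834*z^2 + 14.339004*z + 61.057886)/(1.030301*z^6 + 0.336633*z^5 + 5.575806*z^4 + 1.207877*z^3 + 9.992286*z^2 + 1.081113*z + 5.929741)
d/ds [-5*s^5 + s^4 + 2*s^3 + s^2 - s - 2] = -25*s^4 + 4*s^3 + 6*s^2 + 2*s - 1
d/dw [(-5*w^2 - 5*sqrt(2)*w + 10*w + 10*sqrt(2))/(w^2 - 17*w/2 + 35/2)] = 10*(2*sqrt(2)*w^2 + 13*w^2 - 70*w - 8*sqrt(2)*w - sqrt(2) + 70)/(4*w^4 - 68*w^3 + 429*w^2 - 1190*w + 1225)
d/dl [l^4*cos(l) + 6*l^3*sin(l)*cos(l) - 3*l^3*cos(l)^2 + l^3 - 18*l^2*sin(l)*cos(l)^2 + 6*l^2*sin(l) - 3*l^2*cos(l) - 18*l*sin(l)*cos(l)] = -l^4*sin(l) + 3*l^3*sin(2*l) + 4*l^3*cos(l) + 6*l^3*cos(2*l) + 3*l^2*sin(l) + 9*l^2*sin(2*l) + 3*l^2*cos(l)/2 - 9*l^2*cos(2*l)/2 - 27*l^2*cos(3*l)/2 - 3*l^2/2 + 3*l*sin(l) - 9*l*sin(3*l) - 6*l*cos(l) - 18*l*cos(2*l) - 9*sin(2*l)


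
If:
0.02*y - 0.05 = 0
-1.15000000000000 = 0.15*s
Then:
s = -7.67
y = 2.50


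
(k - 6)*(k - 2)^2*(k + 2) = k^4 - 8*k^3 + 8*k^2 + 32*k - 48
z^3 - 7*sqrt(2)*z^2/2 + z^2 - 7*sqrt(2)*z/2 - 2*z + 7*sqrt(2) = (z - 1)*(z + 2)*(z - 7*sqrt(2)/2)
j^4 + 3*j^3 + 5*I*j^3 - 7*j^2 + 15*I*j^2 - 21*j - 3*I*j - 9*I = (j + 3)*(j + I)^2*(j + 3*I)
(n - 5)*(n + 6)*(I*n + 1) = I*n^3 + n^2 + I*n^2 + n - 30*I*n - 30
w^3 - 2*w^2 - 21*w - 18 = (w - 6)*(w + 1)*(w + 3)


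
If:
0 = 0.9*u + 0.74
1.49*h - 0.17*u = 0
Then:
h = -0.09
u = -0.82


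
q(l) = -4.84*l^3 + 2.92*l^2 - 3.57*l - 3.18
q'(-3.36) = -187.12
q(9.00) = -3327.15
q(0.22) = -3.88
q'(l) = -14.52*l^2 + 5.84*l - 3.57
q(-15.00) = 17042.37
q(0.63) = -5.48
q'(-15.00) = -3358.17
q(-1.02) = 8.64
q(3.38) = -168.78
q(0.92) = -7.76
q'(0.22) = -2.99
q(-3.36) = 225.38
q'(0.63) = -5.65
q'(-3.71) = -225.09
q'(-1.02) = -24.63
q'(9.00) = -1127.13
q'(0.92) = -10.49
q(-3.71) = 297.41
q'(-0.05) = -3.90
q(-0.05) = -2.99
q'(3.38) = -149.71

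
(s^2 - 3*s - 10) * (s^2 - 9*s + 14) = s^4 - 12*s^3 + 31*s^2 + 48*s - 140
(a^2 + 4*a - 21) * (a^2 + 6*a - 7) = a^4 + 10*a^3 - 4*a^2 - 154*a + 147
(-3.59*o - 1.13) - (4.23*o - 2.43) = 1.3 - 7.82*o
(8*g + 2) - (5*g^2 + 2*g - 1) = -5*g^2 + 6*g + 3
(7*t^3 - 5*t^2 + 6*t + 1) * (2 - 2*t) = -14*t^4 + 24*t^3 - 22*t^2 + 10*t + 2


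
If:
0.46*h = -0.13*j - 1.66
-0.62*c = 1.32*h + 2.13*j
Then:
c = 7.68302945301543 - 2.83380084151473*j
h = -0.282608695652174*j - 3.60869565217391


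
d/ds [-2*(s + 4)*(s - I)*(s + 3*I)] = -6*s^2 - 8*s*(2 + I) - 6 - 16*I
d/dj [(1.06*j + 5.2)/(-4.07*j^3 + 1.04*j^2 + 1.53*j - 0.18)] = (8.6284*j^3 + 62.3896*j^2 - 10.816*j - 8.1468)/(16.5649*j^6 - 8.4656*j^5 - 11.3726*j^4 + 4.6476*j^3 + 1.9665*j^2 - 0.5508*j + 0.0324)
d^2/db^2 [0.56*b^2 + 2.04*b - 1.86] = 1.12000000000000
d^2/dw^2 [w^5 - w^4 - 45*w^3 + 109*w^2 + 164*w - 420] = 20*w^3 - 12*w^2 - 270*w + 218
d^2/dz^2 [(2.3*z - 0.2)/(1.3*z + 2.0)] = -12.636/(1.3*z + 2.0)^3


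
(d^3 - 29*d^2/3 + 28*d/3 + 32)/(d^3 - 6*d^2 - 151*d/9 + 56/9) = 3*(3*d^2 - 5*d - 12)/(9*d^2 + 18*d - 7)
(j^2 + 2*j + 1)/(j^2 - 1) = (j + 1)/(j - 1)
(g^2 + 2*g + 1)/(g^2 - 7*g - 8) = (g + 1)/(g - 8)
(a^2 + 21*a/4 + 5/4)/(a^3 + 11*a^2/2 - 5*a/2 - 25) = (4*a + 1)/(2*(2*a^2 + a - 10))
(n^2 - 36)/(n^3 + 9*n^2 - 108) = (n - 6)/(n^2 + 3*n - 18)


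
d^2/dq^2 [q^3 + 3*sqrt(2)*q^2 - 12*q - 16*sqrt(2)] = 6*q + 6*sqrt(2)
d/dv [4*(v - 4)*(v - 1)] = 8*v - 20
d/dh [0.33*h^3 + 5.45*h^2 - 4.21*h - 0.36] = 0.99*h^2 + 10.9*h - 4.21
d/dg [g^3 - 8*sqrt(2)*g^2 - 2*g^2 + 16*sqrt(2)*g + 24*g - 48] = 3*g^2 - 16*sqrt(2)*g - 4*g + 16*sqrt(2) + 24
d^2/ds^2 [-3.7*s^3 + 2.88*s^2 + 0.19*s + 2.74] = 5.76 - 22.2*s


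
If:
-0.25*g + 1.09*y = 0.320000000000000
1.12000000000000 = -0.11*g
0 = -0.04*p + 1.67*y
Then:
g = -10.18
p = -85.24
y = -2.04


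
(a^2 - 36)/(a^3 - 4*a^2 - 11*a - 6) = (a + 6)/(a^2 + 2*a + 1)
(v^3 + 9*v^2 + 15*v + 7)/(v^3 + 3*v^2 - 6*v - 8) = (v^2 + 8*v + 7)/(v^2 + 2*v - 8)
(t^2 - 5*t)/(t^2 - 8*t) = (t - 5)/(t - 8)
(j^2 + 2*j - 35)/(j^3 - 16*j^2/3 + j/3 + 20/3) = 3*(j + 7)/(3*j^2 - j - 4)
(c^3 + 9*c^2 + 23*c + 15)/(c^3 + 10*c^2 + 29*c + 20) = (c + 3)/(c + 4)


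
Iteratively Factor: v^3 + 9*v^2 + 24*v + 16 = (v + 4)*(v^2 + 5*v + 4) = (v + 1)*(v + 4)*(v + 4)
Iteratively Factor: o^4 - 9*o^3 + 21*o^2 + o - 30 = (o - 2)*(o^3 - 7*o^2 + 7*o + 15) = (o - 3)*(o - 2)*(o^2 - 4*o - 5) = (o - 5)*(o - 3)*(o - 2)*(o + 1)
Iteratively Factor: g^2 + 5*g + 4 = (g + 1)*(g + 4)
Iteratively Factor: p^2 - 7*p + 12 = (p - 3)*(p - 4)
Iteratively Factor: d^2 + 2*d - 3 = (d + 3)*(d - 1)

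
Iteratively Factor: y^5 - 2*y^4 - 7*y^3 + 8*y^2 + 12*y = (y - 2)*(y^4 - 7*y^2 - 6*y) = (y - 3)*(y - 2)*(y^3 + 3*y^2 + 2*y) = (y - 3)*(y - 2)*(y + 1)*(y^2 + 2*y) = y*(y - 3)*(y - 2)*(y + 1)*(y + 2)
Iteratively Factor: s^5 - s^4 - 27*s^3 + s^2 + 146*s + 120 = (s - 5)*(s^4 + 4*s^3 - 7*s^2 - 34*s - 24) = (s - 5)*(s + 2)*(s^3 + 2*s^2 - 11*s - 12) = (s - 5)*(s + 2)*(s + 4)*(s^2 - 2*s - 3) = (s - 5)*(s - 3)*(s + 2)*(s + 4)*(s + 1)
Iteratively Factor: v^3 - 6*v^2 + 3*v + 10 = (v - 2)*(v^2 - 4*v - 5) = (v - 5)*(v - 2)*(v + 1)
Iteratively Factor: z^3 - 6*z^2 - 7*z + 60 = (z - 4)*(z^2 - 2*z - 15) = (z - 4)*(z + 3)*(z - 5)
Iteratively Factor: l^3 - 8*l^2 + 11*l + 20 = (l - 5)*(l^2 - 3*l - 4) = (l - 5)*(l + 1)*(l - 4)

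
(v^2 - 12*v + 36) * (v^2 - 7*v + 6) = v^4 - 19*v^3 + 126*v^2 - 324*v + 216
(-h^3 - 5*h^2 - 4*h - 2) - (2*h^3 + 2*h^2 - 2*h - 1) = -3*h^3 - 7*h^2 - 2*h - 1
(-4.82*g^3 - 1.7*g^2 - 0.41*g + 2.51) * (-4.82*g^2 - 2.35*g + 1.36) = 23.2324*g^5 + 19.521*g^4 - 0.584000000000001*g^3 - 13.4467*g^2 - 6.4561*g + 3.4136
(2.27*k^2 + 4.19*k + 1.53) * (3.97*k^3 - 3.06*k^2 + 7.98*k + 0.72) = 9.0119*k^5 + 9.6881*k^4 + 11.3673*k^3 + 30.3888*k^2 + 15.2262*k + 1.1016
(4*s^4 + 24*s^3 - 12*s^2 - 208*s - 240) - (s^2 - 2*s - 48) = 4*s^4 + 24*s^3 - 13*s^2 - 206*s - 192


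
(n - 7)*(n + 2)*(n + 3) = n^3 - 2*n^2 - 29*n - 42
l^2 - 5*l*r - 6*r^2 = (l - 6*r)*(l + r)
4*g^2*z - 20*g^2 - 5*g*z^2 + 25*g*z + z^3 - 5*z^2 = (-4*g + z)*(-g + z)*(z - 5)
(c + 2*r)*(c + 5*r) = c^2 + 7*c*r + 10*r^2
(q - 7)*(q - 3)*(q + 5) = q^3 - 5*q^2 - 29*q + 105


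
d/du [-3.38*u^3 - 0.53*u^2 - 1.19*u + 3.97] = -10.14*u^2 - 1.06*u - 1.19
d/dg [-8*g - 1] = -8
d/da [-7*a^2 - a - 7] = -14*a - 1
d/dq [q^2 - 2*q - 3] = 2*q - 2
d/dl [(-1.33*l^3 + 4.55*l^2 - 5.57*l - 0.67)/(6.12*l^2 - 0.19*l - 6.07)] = (-8.1396*l^4 + 0.505400000000002*l^3 + 57.4432*l^2 - 47.0362*l + 33.6826)/(37.4544*l^4 - 2.3256*l^3 - 74.2607*l^2 + 2.3066*l + 36.8449)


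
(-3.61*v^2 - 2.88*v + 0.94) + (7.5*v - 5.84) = -3.61*v^2 + 4.62*v - 4.9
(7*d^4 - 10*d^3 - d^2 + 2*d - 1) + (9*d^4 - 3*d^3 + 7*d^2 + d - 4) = 16*d^4 - 13*d^3 + 6*d^2 + 3*d - 5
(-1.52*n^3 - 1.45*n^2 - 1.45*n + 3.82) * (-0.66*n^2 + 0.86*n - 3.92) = 1.0032*n^5 - 0.3502*n^4 + 5.6684*n^3 + 1.9158*n^2 + 8.9692*n - 14.9744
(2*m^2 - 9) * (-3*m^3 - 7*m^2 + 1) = -6*m^5 - 14*m^4 + 27*m^3 + 65*m^2 - 9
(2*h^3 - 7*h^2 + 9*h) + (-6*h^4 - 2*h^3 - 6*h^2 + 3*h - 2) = -6*h^4 - 13*h^2 + 12*h - 2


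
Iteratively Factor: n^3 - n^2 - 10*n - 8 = (n + 1)*(n^2 - 2*n - 8) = (n - 4)*(n + 1)*(n + 2)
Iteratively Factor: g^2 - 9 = (g + 3)*(g - 3)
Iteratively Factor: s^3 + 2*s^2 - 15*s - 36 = (s - 4)*(s^2 + 6*s + 9) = (s - 4)*(s + 3)*(s + 3)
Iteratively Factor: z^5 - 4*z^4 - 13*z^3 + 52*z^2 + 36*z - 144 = (z - 2)*(z^4 - 2*z^3 - 17*z^2 + 18*z + 72) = (z - 2)*(z + 3)*(z^3 - 5*z^2 - 2*z + 24) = (z - 4)*(z - 2)*(z + 3)*(z^2 - z - 6) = (z - 4)*(z - 3)*(z - 2)*(z + 3)*(z + 2)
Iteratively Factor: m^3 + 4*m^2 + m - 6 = (m + 3)*(m^2 + m - 2) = (m - 1)*(m + 3)*(m + 2)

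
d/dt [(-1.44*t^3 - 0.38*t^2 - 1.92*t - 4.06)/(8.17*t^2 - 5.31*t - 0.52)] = (-11.7648*t^4 + 15.2928*t^3 + 19.9506*t^2 + 66.7356*t - 20.5602)/(66.7489*t^4 - 86.7654*t^3 + 19.6993*t^2 + 5.5224*t + 0.2704)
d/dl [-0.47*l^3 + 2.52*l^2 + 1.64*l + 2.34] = -1.41*l^2 + 5.04*l + 1.64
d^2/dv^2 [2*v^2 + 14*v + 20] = 4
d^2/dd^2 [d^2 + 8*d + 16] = 2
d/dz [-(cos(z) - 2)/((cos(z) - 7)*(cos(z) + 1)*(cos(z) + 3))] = (-2*cos(z)^3 + 9*cos(z)^2 - 12*cos(z) - 71)*sin(z)/((cos(z) - 7)^2*(cos(z) + 1)^2*(cos(z) + 3)^2)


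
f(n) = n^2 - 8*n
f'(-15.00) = -38.00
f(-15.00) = 345.00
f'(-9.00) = -26.00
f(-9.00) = 153.00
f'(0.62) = -6.76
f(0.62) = -4.58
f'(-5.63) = -19.26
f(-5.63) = 76.74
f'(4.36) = 0.72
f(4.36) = -15.87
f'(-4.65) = -17.30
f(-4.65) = 58.82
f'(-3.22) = -14.44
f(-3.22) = 36.13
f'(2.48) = -3.04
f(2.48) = -13.69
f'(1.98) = -4.04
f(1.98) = -11.92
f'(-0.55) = -9.10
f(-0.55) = 4.70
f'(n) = 2*n - 8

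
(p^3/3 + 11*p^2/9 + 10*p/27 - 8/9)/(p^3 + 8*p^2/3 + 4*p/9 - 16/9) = (p + 3)/(3*(p + 2))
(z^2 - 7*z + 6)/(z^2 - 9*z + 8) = (z - 6)/(z - 8)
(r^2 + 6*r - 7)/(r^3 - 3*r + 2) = (r + 7)/(r^2 + r - 2)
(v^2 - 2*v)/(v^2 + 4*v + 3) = v*(v - 2)/(v^2 + 4*v + 3)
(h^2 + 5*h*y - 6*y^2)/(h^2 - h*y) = (h + 6*y)/h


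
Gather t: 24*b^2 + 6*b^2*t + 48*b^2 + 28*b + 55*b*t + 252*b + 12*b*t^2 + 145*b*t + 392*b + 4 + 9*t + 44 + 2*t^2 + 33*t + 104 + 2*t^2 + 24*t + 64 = 72*b^2 + 672*b + t^2*(12*b + 4) + t*(6*b^2 + 200*b + 66) + 216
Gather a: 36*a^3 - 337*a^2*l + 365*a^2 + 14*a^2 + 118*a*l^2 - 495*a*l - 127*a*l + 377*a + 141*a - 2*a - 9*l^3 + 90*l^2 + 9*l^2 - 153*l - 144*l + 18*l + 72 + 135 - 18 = 36*a^3 + a^2*(379 - 337*l) + a*(118*l^2 - 622*l + 516) - 9*l^3 + 99*l^2 - 279*l + 189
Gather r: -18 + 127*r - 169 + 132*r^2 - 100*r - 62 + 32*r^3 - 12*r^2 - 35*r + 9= 32*r^3 + 120*r^2 - 8*r - 240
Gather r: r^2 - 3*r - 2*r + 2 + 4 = r^2 - 5*r + 6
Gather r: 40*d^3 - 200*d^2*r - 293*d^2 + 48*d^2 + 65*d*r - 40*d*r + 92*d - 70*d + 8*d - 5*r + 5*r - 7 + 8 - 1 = 40*d^3 - 245*d^2 + 30*d + r*(-200*d^2 + 25*d)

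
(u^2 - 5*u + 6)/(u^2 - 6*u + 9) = (u - 2)/(u - 3)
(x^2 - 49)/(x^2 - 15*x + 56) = (x + 7)/(x - 8)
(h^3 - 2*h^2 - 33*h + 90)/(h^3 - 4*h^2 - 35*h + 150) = (h - 3)/(h - 5)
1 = 1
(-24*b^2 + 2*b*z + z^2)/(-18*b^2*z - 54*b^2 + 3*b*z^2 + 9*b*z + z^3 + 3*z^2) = (-4*b + z)/(-3*b*z - 9*b + z^2 + 3*z)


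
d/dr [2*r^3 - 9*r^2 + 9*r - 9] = 6*r^2 - 18*r + 9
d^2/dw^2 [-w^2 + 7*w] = -2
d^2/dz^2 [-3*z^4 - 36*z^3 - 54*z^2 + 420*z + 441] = -36*z^2 - 216*z - 108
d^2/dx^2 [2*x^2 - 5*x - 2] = 4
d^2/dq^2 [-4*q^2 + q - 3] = -8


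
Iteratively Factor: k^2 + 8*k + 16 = (k + 4)*(k + 4)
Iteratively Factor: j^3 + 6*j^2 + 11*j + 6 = (j + 2)*(j^2 + 4*j + 3) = (j + 2)*(j + 3)*(j + 1)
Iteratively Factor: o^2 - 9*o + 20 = (o - 5)*(o - 4)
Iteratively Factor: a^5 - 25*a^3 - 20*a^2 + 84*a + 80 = (a + 1)*(a^4 - a^3 - 24*a^2 + 4*a + 80) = (a - 5)*(a + 1)*(a^3 + 4*a^2 - 4*a - 16) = (a - 5)*(a - 2)*(a + 1)*(a^2 + 6*a + 8) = (a - 5)*(a - 2)*(a + 1)*(a + 4)*(a + 2)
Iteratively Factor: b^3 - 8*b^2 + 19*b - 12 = (b - 3)*(b^2 - 5*b + 4) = (b - 3)*(b - 1)*(b - 4)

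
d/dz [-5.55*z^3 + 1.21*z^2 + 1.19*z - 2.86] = -16.65*z^2 + 2.42*z + 1.19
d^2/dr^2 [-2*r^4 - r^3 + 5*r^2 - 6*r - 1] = -24*r^2 - 6*r + 10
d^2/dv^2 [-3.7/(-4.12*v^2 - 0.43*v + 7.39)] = (-125.61056*v^2 - 13.10984*v + 3.7*(8.24*v + 0.43)*(16.48*v + 0.86) + 225.30632)/(4.12*v^2 + 0.43*v - 7.39)^3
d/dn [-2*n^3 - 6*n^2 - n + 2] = -6*n^2 - 12*n - 1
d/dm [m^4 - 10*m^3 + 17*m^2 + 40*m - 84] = 4*m^3 - 30*m^2 + 34*m + 40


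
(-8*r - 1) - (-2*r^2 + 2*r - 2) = 2*r^2 - 10*r + 1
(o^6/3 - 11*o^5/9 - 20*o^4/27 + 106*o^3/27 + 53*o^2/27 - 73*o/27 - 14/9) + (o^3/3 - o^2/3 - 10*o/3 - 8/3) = o^6/3 - 11*o^5/9 - 20*o^4/27 + 115*o^3/27 + 44*o^2/27 - 163*o/27 - 38/9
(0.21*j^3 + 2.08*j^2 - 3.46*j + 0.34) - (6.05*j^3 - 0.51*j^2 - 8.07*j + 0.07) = -5.84*j^3 + 2.59*j^2 + 4.61*j + 0.27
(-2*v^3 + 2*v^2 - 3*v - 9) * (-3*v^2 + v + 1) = 6*v^5 - 8*v^4 + 9*v^3 + 26*v^2 - 12*v - 9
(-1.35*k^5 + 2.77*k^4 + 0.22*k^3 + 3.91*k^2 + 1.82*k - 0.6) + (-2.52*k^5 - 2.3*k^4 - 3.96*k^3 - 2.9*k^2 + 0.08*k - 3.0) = -3.87*k^5 + 0.47*k^4 - 3.74*k^3 + 1.01*k^2 + 1.9*k - 3.6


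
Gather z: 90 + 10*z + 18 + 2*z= 12*z + 108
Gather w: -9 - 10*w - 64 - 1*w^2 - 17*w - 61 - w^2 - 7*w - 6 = -2*w^2 - 34*w - 140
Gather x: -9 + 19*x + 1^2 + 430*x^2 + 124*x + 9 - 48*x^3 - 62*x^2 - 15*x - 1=-48*x^3 + 368*x^2 + 128*x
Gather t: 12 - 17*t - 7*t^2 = -7*t^2 - 17*t + 12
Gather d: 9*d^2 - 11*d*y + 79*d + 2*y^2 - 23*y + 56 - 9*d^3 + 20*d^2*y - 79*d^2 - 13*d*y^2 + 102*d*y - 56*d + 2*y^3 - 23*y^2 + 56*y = -9*d^3 + d^2*(20*y - 70) + d*(-13*y^2 + 91*y + 23) + 2*y^3 - 21*y^2 + 33*y + 56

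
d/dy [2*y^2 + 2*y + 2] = 4*y + 2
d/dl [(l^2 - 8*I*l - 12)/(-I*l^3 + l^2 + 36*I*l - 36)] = (-I*l^4 - 16*l^3 - 8*I*l^2 + 48*l - 720*I)/(l^6 + 2*I*l^5 - 73*l^4 - 144*I*l^3 + 1368*l^2 + 2592*I*l - 1296)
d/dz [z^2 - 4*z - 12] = 2*z - 4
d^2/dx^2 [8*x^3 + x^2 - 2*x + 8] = 48*x + 2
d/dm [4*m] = 4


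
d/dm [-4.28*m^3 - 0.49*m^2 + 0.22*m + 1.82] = -12.84*m^2 - 0.98*m + 0.22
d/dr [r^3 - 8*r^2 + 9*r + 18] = 3*r^2 - 16*r + 9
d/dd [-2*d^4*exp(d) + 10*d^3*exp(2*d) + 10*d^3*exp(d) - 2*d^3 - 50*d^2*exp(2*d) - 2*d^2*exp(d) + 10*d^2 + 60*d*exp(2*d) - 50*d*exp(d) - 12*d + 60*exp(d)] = -2*d^4*exp(d) + 20*d^3*exp(2*d) + 2*d^3*exp(d) - 70*d^2*exp(2*d) + 28*d^2*exp(d) - 6*d^2 + 20*d*exp(2*d) - 54*d*exp(d) + 20*d + 60*exp(2*d) + 10*exp(d) - 12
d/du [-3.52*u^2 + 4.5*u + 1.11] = 4.5 - 7.04*u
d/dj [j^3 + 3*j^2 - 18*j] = 3*j^2 + 6*j - 18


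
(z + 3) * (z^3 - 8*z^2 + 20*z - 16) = z^4 - 5*z^3 - 4*z^2 + 44*z - 48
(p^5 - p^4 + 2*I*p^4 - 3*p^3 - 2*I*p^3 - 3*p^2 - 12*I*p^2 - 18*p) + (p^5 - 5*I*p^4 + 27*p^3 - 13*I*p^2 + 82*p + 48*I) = 2*p^5 - p^4 - 3*I*p^4 + 24*p^3 - 2*I*p^3 - 3*p^2 - 25*I*p^2 + 64*p + 48*I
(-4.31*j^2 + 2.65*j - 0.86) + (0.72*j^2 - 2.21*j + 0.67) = -3.59*j^2 + 0.44*j - 0.19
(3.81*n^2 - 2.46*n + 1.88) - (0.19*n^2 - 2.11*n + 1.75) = 3.62*n^2 - 0.35*n + 0.13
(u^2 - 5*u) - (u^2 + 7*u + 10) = -12*u - 10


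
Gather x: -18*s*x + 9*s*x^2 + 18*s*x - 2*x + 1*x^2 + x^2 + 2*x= x^2*(9*s + 2)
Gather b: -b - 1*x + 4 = -b - x + 4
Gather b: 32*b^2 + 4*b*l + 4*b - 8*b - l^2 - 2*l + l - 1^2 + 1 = 32*b^2 + b*(4*l - 4) - l^2 - l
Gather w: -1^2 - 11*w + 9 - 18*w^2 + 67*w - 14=-18*w^2 + 56*w - 6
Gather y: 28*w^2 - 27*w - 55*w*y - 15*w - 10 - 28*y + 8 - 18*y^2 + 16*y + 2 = 28*w^2 - 42*w - 18*y^2 + y*(-55*w - 12)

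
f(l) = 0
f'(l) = 0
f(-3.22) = 0.00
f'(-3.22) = 0.00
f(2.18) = 0.00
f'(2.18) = 0.00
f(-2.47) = 0.00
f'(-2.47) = 0.00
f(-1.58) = 0.00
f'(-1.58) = 0.00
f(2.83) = 0.00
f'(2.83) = 0.00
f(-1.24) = 0.00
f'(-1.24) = 0.00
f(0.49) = 0.00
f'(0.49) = 0.00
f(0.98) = 0.00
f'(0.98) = 0.00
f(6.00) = 0.00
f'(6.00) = 0.00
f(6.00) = 0.00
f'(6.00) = 0.00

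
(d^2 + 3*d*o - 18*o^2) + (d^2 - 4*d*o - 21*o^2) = 2*d^2 - d*o - 39*o^2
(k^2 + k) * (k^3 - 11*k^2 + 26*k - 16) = k^5 - 10*k^4 + 15*k^3 + 10*k^2 - 16*k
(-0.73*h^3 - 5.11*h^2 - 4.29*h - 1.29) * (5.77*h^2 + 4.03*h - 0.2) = -4.2121*h^5 - 32.4266*h^4 - 45.2006*h^3 - 23.71*h^2 - 4.3407*h + 0.258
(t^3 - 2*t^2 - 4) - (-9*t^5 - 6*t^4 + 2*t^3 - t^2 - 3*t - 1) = 9*t^5 + 6*t^4 - t^3 - t^2 + 3*t - 3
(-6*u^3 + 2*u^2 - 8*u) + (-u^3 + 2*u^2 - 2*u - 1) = -7*u^3 + 4*u^2 - 10*u - 1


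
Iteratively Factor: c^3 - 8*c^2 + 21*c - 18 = (c - 3)*(c^2 - 5*c + 6) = (c - 3)*(c - 2)*(c - 3)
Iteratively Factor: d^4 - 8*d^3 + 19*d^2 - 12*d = (d - 3)*(d^3 - 5*d^2 + 4*d) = (d - 3)*(d - 1)*(d^2 - 4*d) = (d - 4)*(d - 3)*(d - 1)*(d)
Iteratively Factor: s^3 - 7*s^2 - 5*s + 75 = (s + 3)*(s^2 - 10*s + 25) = (s - 5)*(s + 3)*(s - 5)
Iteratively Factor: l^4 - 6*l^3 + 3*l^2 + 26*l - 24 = (l - 3)*(l^3 - 3*l^2 - 6*l + 8) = (l - 3)*(l - 1)*(l^2 - 2*l - 8) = (l - 4)*(l - 3)*(l - 1)*(l + 2)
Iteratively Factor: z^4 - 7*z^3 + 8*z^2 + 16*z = (z - 4)*(z^3 - 3*z^2 - 4*z) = z*(z - 4)*(z^2 - 3*z - 4) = z*(z - 4)*(z + 1)*(z - 4)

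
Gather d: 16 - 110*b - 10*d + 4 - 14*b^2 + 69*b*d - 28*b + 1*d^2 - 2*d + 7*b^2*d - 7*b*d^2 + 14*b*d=-14*b^2 - 138*b + d^2*(1 - 7*b) + d*(7*b^2 + 83*b - 12) + 20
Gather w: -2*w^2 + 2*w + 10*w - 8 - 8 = -2*w^2 + 12*w - 16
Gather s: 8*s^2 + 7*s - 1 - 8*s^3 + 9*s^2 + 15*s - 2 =-8*s^3 + 17*s^2 + 22*s - 3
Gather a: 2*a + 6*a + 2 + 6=8*a + 8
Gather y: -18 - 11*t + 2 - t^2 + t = -t^2 - 10*t - 16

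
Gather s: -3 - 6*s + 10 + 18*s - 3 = 12*s + 4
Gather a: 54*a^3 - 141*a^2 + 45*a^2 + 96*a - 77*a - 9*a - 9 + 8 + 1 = 54*a^3 - 96*a^2 + 10*a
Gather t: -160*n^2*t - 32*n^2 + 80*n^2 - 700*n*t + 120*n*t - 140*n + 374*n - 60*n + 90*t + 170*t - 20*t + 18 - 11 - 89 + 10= 48*n^2 + 174*n + t*(-160*n^2 - 580*n + 240) - 72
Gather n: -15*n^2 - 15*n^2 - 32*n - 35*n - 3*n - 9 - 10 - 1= -30*n^2 - 70*n - 20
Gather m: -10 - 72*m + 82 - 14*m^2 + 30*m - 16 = -14*m^2 - 42*m + 56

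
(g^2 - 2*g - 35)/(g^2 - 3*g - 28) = (g + 5)/(g + 4)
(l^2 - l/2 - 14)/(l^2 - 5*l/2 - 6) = (2*l + 7)/(2*l + 3)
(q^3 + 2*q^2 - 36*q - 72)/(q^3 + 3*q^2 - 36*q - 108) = (q + 2)/(q + 3)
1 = 1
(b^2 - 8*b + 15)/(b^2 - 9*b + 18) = (b - 5)/(b - 6)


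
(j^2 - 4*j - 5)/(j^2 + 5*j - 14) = (j^2 - 4*j - 5)/(j^2 + 5*j - 14)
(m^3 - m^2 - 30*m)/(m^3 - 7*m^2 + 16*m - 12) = m*(m^2 - m - 30)/(m^3 - 7*m^2 + 16*m - 12)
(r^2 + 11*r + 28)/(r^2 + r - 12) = (r + 7)/(r - 3)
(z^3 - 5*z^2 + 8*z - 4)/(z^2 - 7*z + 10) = (z^2 - 3*z + 2)/(z - 5)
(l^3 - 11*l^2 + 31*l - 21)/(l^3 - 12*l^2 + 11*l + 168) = (l^2 - 4*l + 3)/(l^2 - 5*l - 24)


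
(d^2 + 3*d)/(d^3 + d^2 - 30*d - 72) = d/(d^2 - 2*d - 24)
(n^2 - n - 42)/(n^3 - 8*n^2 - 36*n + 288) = (n - 7)/(n^2 - 14*n + 48)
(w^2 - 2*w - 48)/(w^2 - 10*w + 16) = (w + 6)/(w - 2)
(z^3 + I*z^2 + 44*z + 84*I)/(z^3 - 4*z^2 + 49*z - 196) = (z^2 + 8*I*z - 12)/(z^2 + z*(-4 + 7*I) - 28*I)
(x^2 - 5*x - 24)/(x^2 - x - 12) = (x - 8)/(x - 4)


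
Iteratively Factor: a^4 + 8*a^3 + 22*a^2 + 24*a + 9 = (a + 1)*(a^3 + 7*a^2 + 15*a + 9) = (a + 1)*(a + 3)*(a^2 + 4*a + 3) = (a + 1)^2*(a + 3)*(a + 3)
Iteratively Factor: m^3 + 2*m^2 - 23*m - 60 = (m + 4)*(m^2 - 2*m - 15) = (m - 5)*(m + 4)*(m + 3)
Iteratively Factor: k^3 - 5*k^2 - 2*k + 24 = (k + 2)*(k^2 - 7*k + 12) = (k - 4)*(k + 2)*(k - 3)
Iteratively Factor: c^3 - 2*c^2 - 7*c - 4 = (c + 1)*(c^2 - 3*c - 4) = (c + 1)^2*(c - 4)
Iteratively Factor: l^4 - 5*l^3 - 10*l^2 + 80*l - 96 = (l - 4)*(l^3 - l^2 - 14*l + 24) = (l - 4)*(l - 3)*(l^2 + 2*l - 8) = (l - 4)*(l - 3)*(l + 4)*(l - 2)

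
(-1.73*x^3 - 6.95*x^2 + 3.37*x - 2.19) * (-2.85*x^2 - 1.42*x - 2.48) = 4.9305*x^5 + 22.2641*x^4 + 4.5549*x^3 + 18.6921*x^2 - 5.2478*x + 5.4312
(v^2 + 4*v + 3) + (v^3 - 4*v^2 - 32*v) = v^3 - 3*v^2 - 28*v + 3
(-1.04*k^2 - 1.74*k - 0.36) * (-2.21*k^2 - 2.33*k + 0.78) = 2.2984*k^4 + 6.2686*k^3 + 4.0386*k^2 - 0.5184*k - 0.2808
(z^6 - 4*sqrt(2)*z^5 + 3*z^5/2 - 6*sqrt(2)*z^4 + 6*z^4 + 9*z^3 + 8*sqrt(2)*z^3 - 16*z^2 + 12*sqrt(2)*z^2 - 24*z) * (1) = z^6 - 4*sqrt(2)*z^5 + 3*z^5/2 - 6*sqrt(2)*z^4 + 6*z^4 + 9*z^3 + 8*sqrt(2)*z^3 - 16*z^2 + 12*sqrt(2)*z^2 - 24*z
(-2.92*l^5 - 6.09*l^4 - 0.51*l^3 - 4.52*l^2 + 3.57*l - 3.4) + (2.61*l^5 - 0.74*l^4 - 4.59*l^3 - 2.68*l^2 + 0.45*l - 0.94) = -0.31*l^5 - 6.83*l^4 - 5.1*l^3 - 7.2*l^2 + 4.02*l - 4.34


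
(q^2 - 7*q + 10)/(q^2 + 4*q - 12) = (q - 5)/(q + 6)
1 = 1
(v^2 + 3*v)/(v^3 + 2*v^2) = (v + 3)/(v*(v + 2))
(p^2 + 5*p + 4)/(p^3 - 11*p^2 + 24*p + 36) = (p + 4)/(p^2 - 12*p + 36)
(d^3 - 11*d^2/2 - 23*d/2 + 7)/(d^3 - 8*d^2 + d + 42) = (d - 1/2)/(d - 3)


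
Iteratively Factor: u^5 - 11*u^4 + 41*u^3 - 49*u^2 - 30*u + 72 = (u - 3)*(u^4 - 8*u^3 + 17*u^2 + 2*u - 24) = (u - 4)*(u - 3)*(u^3 - 4*u^2 + u + 6) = (u - 4)*(u - 3)*(u - 2)*(u^2 - 2*u - 3) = (u - 4)*(u - 3)^2*(u - 2)*(u + 1)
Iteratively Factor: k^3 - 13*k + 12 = (k - 1)*(k^2 + k - 12) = (k - 3)*(k - 1)*(k + 4)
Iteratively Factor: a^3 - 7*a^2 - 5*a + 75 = (a - 5)*(a^2 - 2*a - 15) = (a - 5)^2*(a + 3)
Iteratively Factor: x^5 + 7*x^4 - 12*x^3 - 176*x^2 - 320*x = (x)*(x^4 + 7*x^3 - 12*x^2 - 176*x - 320) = x*(x + 4)*(x^3 + 3*x^2 - 24*x - 80) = x*(x - 5)*(x + 4)*(x^2 + 8*x + 16) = x*(x - 5)*(x + 4)^2*(x + 4)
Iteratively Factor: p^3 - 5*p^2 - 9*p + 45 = (p + 3)*(p^2 - 8*p + 15) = (p - 5)*(p + 3)*(p - 3)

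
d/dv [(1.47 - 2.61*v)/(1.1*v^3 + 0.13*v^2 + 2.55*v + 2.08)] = (5.742*v^3 - 4.5117*v^2 - 0.3822*v - 9.1773)/(1.21*v^6 + 0.286*v^5 + 5.6269*v^4 + 5.239*v^3 + 7.0433*v^2 + 10.608*v + 4.3264)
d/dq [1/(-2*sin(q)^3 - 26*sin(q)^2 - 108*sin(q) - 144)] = (3*sin(q)^2 + 26*sin(q) + 54)*cos(q)/(2*(sin(q)^3 + 13*sin(q)^2 + 54*sin(q) + 72)^2)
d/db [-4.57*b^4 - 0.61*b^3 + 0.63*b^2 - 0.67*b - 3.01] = -18.28*b^3 - 1.83*b^2 + 1.26*b - 0.67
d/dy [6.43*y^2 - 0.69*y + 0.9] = 12.86*y - 0.69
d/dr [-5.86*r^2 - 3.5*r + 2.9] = -11.72*r - 3.5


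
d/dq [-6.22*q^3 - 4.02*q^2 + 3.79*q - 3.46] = -18.66*q^2 - 8.04*q + 3.79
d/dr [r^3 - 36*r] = 3*r^2 - 36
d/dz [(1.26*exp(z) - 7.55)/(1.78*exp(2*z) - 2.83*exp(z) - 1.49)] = (-2.2428*exp(2*z) + 26.878*exp(z) - 23.2439)*exp(z)/(3.1684*exp(4*z) - 10.0748*exp(3*z) + 2.7045*exp(2*z) + 8.4334*exp(z) + 2.2201)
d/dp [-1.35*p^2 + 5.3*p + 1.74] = 5.3 - 2.7*p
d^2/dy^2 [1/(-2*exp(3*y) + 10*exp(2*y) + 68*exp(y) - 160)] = (-(-3*exp(2*y) + 10*exp(y) + 34)^2*exp(y) + (9*exp(2*y) - 20*exp(y) - 34)*(exp(3*y) - 5*exp(2*y) - 34*exp(y) + 80)/2)*exp(y)/(exp(3*y) - 5*exp(2*y) - 34*exp(y) + 80)^3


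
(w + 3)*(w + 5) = w^2 + 8*w + 15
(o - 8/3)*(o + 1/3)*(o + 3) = o^3 + 2*o^2/3 - 71*o/9 - 8/3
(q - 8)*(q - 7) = q^2 - 15*q + 56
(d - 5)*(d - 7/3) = d^2 - 22*d/3 + 35/3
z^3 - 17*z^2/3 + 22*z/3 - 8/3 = (z - 4)*(z - 1)*(z - 2/3)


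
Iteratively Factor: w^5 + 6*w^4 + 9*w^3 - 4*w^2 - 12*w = (w + 2)*(w^4 + 4*w^3 + w^2 - 6*w) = (w + 2)*(w + 3)*(w^3 + w^2 - 2*w) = (w - 1)*(w + 2)*(w + 3)*(w^2 + 2*w) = w*(w - 1)*(w + 2)*(w + 3)*(w + 2)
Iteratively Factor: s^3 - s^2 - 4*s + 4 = (s - 2)*(s^2 + s - 2) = (s - 2)*(s + 2)*(s - 1)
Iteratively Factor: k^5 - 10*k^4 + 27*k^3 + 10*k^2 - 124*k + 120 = (k + 2)*(k^4 - 12*k^3 + 51*k^2 - 92*k + 60) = (k - 3)*(k + 2)*(k^3 - 9*k^2 + 24*k - 20) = (k - 3)*(k - 2)*(k + 2)*(k^2 - 7*k + 10) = (k - 5)*(k - 3)*(k - 2)*(k + 2)*(k - 2)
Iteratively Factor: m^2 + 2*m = (m)*(m + 2)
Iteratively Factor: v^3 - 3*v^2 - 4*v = (v - 4)*(v^2 + v) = v*(v - 4)*(v + 1)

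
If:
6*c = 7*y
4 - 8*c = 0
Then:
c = 1/2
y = 3/7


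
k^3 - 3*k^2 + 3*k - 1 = (k - 1)^3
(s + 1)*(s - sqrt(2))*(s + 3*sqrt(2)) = s^3 + s^2 + 2*sqrt(2)*s^2 - 6*s + 2*sqrt(2)*s - 6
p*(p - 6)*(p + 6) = p^3 - 36*p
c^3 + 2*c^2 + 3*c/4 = c*(c + 1/2)*(c + 3/2)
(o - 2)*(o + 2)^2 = o^3 + 2*o^2 - 4*o - 8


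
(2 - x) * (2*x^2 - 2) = -2*x^3 + 4*x^2 + 2*x - 4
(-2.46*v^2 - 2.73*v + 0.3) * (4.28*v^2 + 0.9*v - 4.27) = -10.5288*v^4 - 13.8984*v^3 + 9.3312*v^2 + 11.9271*v - 1.281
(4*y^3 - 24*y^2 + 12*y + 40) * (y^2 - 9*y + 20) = 4*y^5 - 60*y^4 + 308*y^3 - 548*y^2 - 120*y + 800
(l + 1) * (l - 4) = l^2 - 3*l - 4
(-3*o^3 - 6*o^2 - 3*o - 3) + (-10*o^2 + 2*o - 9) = -3*o^3 - 16*o^2 - o - 12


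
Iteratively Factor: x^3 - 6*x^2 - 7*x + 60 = (x + 3)*(x^2 - 9*x + 20) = (x - 5)*(x + 3)*(x - 4)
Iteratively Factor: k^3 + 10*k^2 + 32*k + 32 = (k + 4)*(k^2 + 6*k + 8) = (k + 2)*(k + 4)*(k + 4)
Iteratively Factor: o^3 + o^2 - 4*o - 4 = (o + 1)*(o^2 - 4) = (o - 2)*(o + 1)*(o + 2)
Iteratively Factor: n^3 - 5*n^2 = (n)*(n^2 - 5*n) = n^2*(n - 5)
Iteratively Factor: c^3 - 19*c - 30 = (c + 2)*(c^2 - 2*c - 15) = (c - 5)*(c + 2)*(c + 3)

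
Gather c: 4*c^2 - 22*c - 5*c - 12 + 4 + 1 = 4*c^2 - 27*c - 7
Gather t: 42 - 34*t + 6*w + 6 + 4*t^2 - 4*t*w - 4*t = 4*t^2 + t*(-4*w - 38) + 6*w + 48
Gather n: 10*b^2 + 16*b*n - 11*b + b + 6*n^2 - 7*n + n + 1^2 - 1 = 10*b^2 - 10*b + 6*n^2 + n*(16*b - 6)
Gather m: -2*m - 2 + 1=-2*m - 1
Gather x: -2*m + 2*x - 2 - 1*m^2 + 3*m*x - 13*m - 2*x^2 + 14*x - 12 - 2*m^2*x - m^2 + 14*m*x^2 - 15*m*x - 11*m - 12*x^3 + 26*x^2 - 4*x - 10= -2*m^2 - 26*m - 12*x^3 + x^2*(14*m + 24) + x*(-2*m^2 - 12*m + 12) - 24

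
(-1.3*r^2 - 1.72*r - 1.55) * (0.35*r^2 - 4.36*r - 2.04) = -0.455*r^4 + 5.066*r^3 + 9.6087*r^2 + 10.2668*r + 3.162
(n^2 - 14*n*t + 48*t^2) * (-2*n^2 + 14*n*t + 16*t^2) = -2*n^4 + 42*n^3*t - 276*n^2*t^2 + 448*n*t^3 + 768*t^4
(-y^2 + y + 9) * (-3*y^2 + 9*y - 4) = 3*y^4 - 12*y^3 - 14*y^2 + 77*y - 36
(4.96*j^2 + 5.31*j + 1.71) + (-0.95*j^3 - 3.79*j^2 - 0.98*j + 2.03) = -0.95*j^3 + 1.17*j^2 + 4.33*j + 3.74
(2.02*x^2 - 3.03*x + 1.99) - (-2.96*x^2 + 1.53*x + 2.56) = 4.98*x^2 - 4.56*x - 0.57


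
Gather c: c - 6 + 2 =c - 4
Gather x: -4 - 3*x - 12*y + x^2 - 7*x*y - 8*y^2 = x^2 + x*(-7*y - 3) - 8*y^2 - 12*y - 4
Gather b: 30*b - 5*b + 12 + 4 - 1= 25*b + 15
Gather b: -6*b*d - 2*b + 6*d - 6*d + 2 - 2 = b*(-6*d - 2)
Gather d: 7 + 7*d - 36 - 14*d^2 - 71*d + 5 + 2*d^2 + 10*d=-12*d^2 - 54*d - 24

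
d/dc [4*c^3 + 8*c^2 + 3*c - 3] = 12*c^2 + 16*c + 3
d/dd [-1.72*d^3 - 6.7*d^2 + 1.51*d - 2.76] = -5.16*d^2 - 13.4*d + 1.51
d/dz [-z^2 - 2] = -2*z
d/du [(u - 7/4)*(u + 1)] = 2*u - 3/4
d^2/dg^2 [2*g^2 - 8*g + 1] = 4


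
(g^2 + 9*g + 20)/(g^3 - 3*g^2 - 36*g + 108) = (g^2 + 9*g + 20)/(g^3 - 3*g^2 - 36*g + 108)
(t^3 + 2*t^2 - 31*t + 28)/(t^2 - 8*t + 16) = (t^2 + 6*t - 7)/(t - 4)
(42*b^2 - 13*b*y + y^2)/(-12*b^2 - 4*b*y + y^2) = (-7*b + y)/(2*b + y)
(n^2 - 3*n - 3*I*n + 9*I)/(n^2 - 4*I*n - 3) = (n - 3)/(n - I)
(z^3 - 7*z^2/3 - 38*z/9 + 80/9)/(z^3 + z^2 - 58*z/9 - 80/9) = (3*z - 5)/(3*z + 5)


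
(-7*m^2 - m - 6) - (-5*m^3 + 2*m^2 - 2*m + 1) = 5*m^3 - 9*m^2 + m - 7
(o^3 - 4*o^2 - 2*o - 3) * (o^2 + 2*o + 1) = o^5 - 2*o^4 - 9*o^3 - 11*o^2 - 8*o - 3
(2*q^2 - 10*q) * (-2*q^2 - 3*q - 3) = -4*q^4 + 14*q^3 + 24*q^2 + 30*q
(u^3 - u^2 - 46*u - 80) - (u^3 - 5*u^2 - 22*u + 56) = 4*u^2 - 24*u - 136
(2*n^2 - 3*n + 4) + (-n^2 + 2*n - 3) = n^2 - n + 1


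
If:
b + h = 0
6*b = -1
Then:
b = -1/6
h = 1/6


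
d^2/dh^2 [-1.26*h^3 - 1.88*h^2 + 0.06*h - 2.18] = -7.56*h - 3.76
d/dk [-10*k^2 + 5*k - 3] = 5 - 20*k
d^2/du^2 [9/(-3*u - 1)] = -162/(3*u + 1)^3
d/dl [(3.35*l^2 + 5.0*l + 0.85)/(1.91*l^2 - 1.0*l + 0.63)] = (-12.9*l^2 + 0.974*l + 4.0)/(3.6481*l^4 - 3.82*l^3 + 3.4066*l^2 - 1.26*l + 0.3969)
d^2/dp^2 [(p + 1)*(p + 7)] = 2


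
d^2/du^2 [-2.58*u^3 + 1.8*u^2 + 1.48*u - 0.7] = 3.6 - 15.48*u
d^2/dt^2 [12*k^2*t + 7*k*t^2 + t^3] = 14*k + 6*t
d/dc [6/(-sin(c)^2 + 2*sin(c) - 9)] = 12*(sin(c) - 1)*cos(c)/(sin(c)^2 - 2*sin(c) + 9)^2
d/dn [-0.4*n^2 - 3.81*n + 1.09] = -0.8*n - 3.81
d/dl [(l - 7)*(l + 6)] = 2*l - 1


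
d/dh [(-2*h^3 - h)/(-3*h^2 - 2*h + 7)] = (6*h^4 + 8*h^3 - 45*h^2 - 7)/(9*h^4 + 12*h^3 - 38*h^2 - 28*h + 49)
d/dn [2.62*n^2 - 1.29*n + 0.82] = 5.24*n - 1.29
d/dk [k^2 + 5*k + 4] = 2*k + 5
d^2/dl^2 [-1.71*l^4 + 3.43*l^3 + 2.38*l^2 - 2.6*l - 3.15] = -20.52*l^2 + 20.58*l + 4.76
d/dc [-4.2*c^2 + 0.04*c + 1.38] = 0.04 - 8.4*c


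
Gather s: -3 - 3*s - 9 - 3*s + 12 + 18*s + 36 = 12*s + 36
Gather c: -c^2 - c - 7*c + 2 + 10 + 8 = -c^2 - 8*c + 20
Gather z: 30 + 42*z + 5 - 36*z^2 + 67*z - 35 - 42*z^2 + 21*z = -78*z^2 + 130*z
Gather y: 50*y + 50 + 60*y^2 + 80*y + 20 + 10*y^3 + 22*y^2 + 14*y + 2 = 10*y^3 + 82*y^2 + 144*y + 72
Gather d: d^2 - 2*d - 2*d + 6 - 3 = d^2 - 4*d + 3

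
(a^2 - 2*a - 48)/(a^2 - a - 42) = (a - 8)/(a - 7)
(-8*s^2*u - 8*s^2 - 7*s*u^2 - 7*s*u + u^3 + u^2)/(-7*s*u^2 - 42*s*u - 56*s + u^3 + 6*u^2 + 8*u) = (8*s^2*u + 8*s^2 + 7*s*u^2 + 7*s*u - u^3 - u^2)/(7*s*u^2 + 42*s*u + 56*s - u^3 - 6*u^2 - 8*u)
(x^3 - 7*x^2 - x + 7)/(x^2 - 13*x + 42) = (x^2 - 1)/(x - 6)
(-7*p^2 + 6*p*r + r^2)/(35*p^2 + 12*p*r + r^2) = (-p + r)/(5*p + r)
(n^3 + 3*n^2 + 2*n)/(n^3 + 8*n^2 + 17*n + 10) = n/(n + 5)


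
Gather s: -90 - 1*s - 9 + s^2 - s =s^2 - 2*s - 99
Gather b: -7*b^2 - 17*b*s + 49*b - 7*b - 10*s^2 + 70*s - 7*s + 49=-7*b^2 + b*(42 - 17*s) - 10*s^2 + 63*s + 49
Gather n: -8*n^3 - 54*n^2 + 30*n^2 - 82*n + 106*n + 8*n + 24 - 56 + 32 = -8*n^3 - 24*n^2 + 32*n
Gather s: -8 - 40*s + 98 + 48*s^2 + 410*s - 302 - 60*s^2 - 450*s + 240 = -12*s^2 - 80*s + 28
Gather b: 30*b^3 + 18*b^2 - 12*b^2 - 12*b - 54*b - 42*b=30*b^3 + 6*b^2 - 108*b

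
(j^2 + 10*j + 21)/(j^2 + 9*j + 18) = (j + 7)/(j + 6)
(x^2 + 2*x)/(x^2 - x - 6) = x/(x - 3)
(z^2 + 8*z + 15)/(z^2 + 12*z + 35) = (z + 3)/(z + 7)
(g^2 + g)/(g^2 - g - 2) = g/(g - 2)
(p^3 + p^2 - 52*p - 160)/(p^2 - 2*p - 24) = (p^2 - 3*p - 40)/(p - 6)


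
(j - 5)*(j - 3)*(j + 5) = j^3 - 3*j^2 - 25*j + 75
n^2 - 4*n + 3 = (n - 3)*(n - 1)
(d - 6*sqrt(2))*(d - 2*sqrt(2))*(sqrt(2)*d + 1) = sqrt(2)*d^3 - 15*d^2 + 16*sqrt(2)*d + 24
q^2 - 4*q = q*(q - 4)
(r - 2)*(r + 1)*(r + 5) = r^3 + 4*r^2 - 7*r - 10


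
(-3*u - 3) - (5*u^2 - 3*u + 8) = -5*u^2 - 11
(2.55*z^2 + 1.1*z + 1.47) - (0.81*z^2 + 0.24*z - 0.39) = 1.74*z^2 + 0.86*z + 1.86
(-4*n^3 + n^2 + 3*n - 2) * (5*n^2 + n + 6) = -20*n^5 + n^4 - 8*n^3 - n^2 + 16*n - 12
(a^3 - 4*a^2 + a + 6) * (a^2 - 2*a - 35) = a^5 - 6*a^4 - 26*a^3 + 144*a^2 - 47*a - 210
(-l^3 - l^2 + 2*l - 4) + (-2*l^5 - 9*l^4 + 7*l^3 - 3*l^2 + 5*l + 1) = -2*l^5 - 9*l^4 + 6*l^3 - 4*l^2 + 7*l - 3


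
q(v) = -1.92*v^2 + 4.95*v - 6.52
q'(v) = 4.95 - 3.84*v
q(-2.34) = -28.62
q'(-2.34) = 13.94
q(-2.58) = -32.07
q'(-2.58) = 14.86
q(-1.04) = -13.74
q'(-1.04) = 8.94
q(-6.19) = -110.73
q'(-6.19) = 28.72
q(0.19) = -5.65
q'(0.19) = 4.22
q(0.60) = -4.24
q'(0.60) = 2.65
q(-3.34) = -44.47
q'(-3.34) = 17.78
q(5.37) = -35.31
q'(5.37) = -15.67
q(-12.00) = -342.40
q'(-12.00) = 51.03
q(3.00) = -8.95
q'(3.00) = -6.57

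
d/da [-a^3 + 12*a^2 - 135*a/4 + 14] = -3*a^2 + 24*a - 135/4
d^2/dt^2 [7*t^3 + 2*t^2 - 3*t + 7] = 42*t + 4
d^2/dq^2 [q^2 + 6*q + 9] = 2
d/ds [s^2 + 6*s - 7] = 2*s + 6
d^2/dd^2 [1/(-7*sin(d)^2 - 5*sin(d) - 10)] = (196*sin(d)^4 + 105*sin(d)^3 - 549*sin(d)^2 - 260*sin(d) + 90)/(7*sin(d)^2 + 5*sin(d) + 10)^3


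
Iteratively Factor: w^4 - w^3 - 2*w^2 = (w)*(w^3 - w^2 - 2*w) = w*(w - 2)*(w^2 + w) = w^2*(w - 2)*(w + 1)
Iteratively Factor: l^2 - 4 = (l + 2)*(l - 2)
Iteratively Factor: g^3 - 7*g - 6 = (g + 1)*(g^2 - g - 6) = (g + 1)*(g + 2)*(g - 3)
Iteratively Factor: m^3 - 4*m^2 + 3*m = (m - 3)*(m^2 - m) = m*(m - 3)*(m - 1)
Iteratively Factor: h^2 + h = (h + 1)*(h)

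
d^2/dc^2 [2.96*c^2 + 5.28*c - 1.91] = 5.92000000000000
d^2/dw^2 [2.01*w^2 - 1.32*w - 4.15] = 4.02000000000000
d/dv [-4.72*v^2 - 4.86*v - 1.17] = -9.44*v - 4.86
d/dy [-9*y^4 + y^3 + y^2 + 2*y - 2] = -36*y^3 + 3*y^2 + 2*y + 2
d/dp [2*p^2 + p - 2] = 4*p + 1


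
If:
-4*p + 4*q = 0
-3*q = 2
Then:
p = -2/3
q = -2/3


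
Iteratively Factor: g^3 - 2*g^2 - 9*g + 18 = (g + 3)*(g^2 - 5*g + 6) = (g - 2)*(g + 3)*(g - 3)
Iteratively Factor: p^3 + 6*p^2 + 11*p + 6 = (p + 3)*(p^2 + 3*p + 2) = (p + 1)*(p + 3)*(p + 2)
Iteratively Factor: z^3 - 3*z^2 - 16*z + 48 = (z - 4)*(z^2 + z - 12) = (z - 4)*(z - 3)*(z + 4)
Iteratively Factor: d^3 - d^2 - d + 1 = (d + 1)*(d^2 - 2*d + 1) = (d - 1)*(d + 1)*(d - 1)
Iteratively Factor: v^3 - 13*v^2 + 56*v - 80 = (v - 4)*(v^2 - 9*v + 20) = (v - 4)^2*(v - 5)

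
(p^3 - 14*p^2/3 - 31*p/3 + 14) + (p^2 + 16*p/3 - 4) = p^3 - 11*p^2/3 - 5*p + 10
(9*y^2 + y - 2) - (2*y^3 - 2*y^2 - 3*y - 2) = -2*y^3 + 11*y^2 + 4*y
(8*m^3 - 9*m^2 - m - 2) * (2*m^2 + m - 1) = 16*m^5 - 10*m^4 - 19*m^3 + 4*m^2 - m + 2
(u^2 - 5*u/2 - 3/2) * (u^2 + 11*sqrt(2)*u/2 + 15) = u^4 - 5*u^3/2 + 11*sqrt(2)*u^3/2 - 55*sqrt(2)*u^2/4 + 27*u^2/2 - 75*u/2 - 33*sqrt(2)*u/4 - 45/2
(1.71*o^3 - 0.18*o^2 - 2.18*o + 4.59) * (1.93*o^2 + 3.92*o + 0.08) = 3.3003*o^5 + 6.3558*o^4 - 4.7762*o^3 + 0.298699999999998*o^2 + 17.8184*o + 0.3672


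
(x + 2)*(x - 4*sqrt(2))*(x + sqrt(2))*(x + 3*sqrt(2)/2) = x^4 - 3*sqrt(2)*x^3/2 + 2*x^3 - 17*x^2 - 3*sqrt(2)*x^2 - 34*x - 12*sqrt(2)*x - 24*sqrt(2)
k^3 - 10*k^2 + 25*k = k*(k - 5)^2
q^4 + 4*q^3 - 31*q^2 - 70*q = q*(q - 5)*(q + 2)*(q + 7)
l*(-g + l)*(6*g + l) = -6*g^2*l + 5*g*l^2 + l^3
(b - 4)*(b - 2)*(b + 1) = b^3 - 5*b^2 + 2*b + 8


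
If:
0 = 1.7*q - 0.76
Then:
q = 0.45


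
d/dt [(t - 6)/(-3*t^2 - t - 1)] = (-3*t^2 - t + (t - 6)*(6*t + 1) - 1)/(3*t^2 + t + 1)^2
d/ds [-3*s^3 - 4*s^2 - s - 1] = -9*s^2 - 8*s - 1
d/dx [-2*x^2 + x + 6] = 1 - 4*x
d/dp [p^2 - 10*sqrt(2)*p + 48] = 2*p - 10*sqrt(2)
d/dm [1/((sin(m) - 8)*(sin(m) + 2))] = 2*(3 - sin(m))*cos(m)/((sin(m) - 8)^2*(sin(m) + 2)^2)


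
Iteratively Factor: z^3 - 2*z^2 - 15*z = (z - 5)*(z^2 + 3*z) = z*(z - 5)*(z + 3)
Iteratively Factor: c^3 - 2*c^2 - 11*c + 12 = (c + 3)*(c^2 - 5*c + 4) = (c - 4)*(c + 3)*(c - 1)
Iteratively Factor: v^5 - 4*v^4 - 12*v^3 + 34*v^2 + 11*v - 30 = (v - 2)*(v^4 - 2*v^3 - 16*v^2 + 2*v + 15) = (v - 2)*(v + 1)*(v^3 - 3*v^2 - 13*v + 15) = (v - 2)*(v + 1)*(v + 3)*(v^2 - 6*v + 5) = (v - 5)*(v - 2)*(v + 1)*(v + 3)*(v - 1)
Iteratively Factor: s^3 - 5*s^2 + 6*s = (s)*(s^2 - 5*s + 6) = s*(s - 3)*(s - 2)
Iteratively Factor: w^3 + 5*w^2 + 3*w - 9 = (w + 3)*(w^2 + 2*w - 3) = (w - 1)*(w + 3)*(w + 3)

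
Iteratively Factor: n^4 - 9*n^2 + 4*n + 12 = (n - 2)*(n^3 + 2*n^2 - 5*n - 6) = (n - 2)*(n + 3)*(n^2 - n - 2) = (n - 2)^2*(n + 3)*(n + 1)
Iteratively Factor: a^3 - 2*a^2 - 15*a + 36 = (a + 4)*(a^2 - 6*a + 9) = (a - 3)*(a + 4)*(a - 3)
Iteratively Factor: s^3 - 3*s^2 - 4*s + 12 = (s - 3)*(s^2 - 4) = (s - 3)*(s - 2)*(s + 2)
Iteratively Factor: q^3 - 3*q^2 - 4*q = (q - 4)*(q^2 + q) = q*(q - 4)*(q + 1)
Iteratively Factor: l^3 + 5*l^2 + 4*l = (l)*(l^2 + 5*l + 4) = l*(l + 1)*(l + 4)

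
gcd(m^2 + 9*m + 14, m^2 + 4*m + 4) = m + 2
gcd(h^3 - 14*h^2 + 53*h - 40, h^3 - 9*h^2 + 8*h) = h^2 - 9*h + 8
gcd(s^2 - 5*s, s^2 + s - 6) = 1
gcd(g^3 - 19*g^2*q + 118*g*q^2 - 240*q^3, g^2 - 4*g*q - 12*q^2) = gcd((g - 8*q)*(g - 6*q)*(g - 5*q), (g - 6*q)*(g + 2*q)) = -g + 6*q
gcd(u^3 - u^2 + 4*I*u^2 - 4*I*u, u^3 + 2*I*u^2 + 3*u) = u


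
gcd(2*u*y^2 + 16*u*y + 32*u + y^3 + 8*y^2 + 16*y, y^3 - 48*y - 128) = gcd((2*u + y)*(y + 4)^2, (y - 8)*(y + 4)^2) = y^2 + 8*y + 16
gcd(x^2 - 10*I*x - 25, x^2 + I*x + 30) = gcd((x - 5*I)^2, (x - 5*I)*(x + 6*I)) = x - 5*I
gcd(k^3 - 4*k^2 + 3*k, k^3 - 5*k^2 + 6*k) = k^2 - 3*k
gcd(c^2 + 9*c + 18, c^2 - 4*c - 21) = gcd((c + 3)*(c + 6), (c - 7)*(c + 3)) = c + 3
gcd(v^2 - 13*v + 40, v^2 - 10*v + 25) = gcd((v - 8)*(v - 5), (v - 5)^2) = v - 5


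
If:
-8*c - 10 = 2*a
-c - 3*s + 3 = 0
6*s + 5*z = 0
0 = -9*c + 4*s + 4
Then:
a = -251/31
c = 24/31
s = 23/31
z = -138/155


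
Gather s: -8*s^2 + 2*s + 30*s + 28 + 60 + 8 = -8*s^2 + 32*s + 96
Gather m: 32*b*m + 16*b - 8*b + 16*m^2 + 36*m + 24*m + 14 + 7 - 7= 8*b + 16*m^2 + m*(32*b + 60) + 14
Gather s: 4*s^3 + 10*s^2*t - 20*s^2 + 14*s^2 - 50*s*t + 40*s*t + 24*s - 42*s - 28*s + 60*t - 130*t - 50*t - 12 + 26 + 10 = 4*s^3 + s^2*(10*t - 6) + s*(-10*t - 46) - 120*t + 24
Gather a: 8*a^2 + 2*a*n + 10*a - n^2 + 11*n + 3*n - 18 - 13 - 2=8*a^2 + a*(2*n + 10) - n^2 + 14*n - 33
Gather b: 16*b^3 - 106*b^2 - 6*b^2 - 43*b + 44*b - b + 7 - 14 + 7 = 16*b^3 - 112*b^2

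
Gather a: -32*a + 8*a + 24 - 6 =18 - 24*a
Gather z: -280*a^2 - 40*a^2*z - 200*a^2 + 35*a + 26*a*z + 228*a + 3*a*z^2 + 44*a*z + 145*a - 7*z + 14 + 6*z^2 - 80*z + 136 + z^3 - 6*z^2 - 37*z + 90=-480*a^2 + 3*a*z^2 + 408*a + z^3 + z*(-40*a^2 + 70*a - 124) + 240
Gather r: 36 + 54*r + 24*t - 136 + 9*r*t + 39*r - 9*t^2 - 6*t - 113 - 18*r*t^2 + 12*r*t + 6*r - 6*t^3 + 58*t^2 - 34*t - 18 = r*(-18*t^2 + 21*t + 99) - 6*t^3 + 49*t^2 - 16*t - 231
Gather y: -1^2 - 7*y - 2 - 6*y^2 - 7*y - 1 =-6*y^2 - 14*y - 4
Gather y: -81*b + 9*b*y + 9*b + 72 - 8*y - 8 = -72*b + y*(9*b - 8) + 64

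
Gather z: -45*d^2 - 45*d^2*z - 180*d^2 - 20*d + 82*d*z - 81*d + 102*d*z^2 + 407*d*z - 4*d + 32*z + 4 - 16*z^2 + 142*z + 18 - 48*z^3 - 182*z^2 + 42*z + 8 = -225*d^2 - 105*d - 48*z^3 + z^2*(102*d - 198) + z*(-45*d^2 + 489*d + 216) + 30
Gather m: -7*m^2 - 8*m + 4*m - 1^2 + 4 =-7*m^2 - 4*m + 3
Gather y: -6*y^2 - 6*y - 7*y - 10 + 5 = -6*y^2 - 13*y - 5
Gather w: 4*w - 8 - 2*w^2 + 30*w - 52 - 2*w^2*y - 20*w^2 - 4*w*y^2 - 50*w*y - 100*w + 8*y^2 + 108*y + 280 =w^2*(-2*y - 22) + w*(-4*y^2 - 50*y - 66) + 8*y^2 + 108*y + 220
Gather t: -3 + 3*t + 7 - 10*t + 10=14 - 7*t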